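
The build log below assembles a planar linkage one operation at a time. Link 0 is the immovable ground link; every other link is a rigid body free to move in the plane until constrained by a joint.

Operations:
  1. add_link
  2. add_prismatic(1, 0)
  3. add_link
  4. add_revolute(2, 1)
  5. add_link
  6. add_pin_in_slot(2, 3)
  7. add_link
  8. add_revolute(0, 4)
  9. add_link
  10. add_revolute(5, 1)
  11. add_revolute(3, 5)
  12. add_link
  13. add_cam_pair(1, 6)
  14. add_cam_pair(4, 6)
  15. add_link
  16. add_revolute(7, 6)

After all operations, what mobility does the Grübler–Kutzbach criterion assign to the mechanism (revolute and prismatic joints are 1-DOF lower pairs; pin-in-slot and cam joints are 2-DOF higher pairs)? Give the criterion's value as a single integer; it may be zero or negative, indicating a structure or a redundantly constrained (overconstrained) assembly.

[1;0;0] (link 0 is ground)
L+ [2;0;0]
P(1,0)∈J1 [2;1;0]
L+ [3;1;0]
R(2,1)∈J1 [3;2;0]
L+ [4;2;0]
PS(2,3)∈J2 [4;2;1]
L+ [5;2;1]
R(0,4)∈J1 [5;3;1]
L+ [6;3;1]
R(5,1)∈J1 [6;4;1]
R(3,5)∈J1 [6;5;1]
L+ [7;5;1]
C(1,6)∈J2 [7;5;2]
C(4,6)∈J2 [7;5;3]
L+ [8;5;3]
R(7,6)∈J1 [8;6;3]
mobility = 21 − 12 − 3 = 6

M = 6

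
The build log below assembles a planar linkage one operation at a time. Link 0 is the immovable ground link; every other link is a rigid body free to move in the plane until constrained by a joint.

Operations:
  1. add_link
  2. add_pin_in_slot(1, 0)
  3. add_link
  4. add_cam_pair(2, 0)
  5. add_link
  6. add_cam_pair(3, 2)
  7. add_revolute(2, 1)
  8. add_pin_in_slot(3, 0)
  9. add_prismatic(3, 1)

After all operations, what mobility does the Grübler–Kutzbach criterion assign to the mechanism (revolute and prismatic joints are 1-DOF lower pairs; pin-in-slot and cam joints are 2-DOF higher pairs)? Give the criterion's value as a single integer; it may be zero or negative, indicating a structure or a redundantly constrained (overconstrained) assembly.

M = 1

L=1 J1=0 J2=0
add link → L=2 J1=0 J2=0
PS@1,0 dof=2 J2 → L=2 J1=0 J2=1
add link → L=3 J1=0 J2=1
C@2,0 dof=2 J2 → L=3 J1=0 J2=2
add link → L=4 J1=0 J2=2
C@3,2 dof=2 J2 → L=4 J1=0 J2=3
R@2,1 dof=1 J1 → L=4 J1=1 J2=3
PS@3,0 dof=2 J2 → L=4 J1=1 J2=4
P@3,1 dof=1 J1 → L=4 J1=2 J2=4
M=3(L−1)−2J1−J2=3·3−2·2−4=1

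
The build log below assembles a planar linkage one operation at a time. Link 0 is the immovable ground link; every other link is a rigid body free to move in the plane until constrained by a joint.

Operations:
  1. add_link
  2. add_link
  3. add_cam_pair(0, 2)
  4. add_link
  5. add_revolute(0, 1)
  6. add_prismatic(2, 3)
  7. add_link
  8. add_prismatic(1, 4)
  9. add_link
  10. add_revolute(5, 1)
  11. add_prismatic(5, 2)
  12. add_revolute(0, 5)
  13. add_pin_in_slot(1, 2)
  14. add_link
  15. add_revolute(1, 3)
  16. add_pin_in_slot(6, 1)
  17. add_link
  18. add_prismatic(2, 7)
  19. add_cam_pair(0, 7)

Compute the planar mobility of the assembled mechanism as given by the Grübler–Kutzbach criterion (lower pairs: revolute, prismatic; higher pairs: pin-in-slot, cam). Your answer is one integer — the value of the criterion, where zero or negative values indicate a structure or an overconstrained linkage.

(L,J1,J2)=(1,0,0); link0 fixed
link1: (2,0,0)
link2: (3,0,0)
C 0-2 [J2]: (3,0,1)
link3: (4,0,1)
R 0-1 [J1]: (4,1,1)
P 2-3 [J1]: (4,2,1)
link4: (5,2,1)
P 1-4 [J1]: (5,3,1)
link5: (6,3,1)
R 5-1 [J1]: (6,4,1)
P 5-2 [J1]: (6,5,1)
R 0-5 [J1]: (6,6,1)
PS 1-2 [J2]: (6,6,2)
link6: (7,6,2)
R 1-3 [J1]: (7,7,2)
PS 6-1 [J2]: (7,7,3)
link7: (8,7,3)
P 2-7 [J1]: (8,8,3)
C 0-7 [J2]: (8,8,4)
Grübler: 3·7 − 2·8 − 4 = 1

M = 1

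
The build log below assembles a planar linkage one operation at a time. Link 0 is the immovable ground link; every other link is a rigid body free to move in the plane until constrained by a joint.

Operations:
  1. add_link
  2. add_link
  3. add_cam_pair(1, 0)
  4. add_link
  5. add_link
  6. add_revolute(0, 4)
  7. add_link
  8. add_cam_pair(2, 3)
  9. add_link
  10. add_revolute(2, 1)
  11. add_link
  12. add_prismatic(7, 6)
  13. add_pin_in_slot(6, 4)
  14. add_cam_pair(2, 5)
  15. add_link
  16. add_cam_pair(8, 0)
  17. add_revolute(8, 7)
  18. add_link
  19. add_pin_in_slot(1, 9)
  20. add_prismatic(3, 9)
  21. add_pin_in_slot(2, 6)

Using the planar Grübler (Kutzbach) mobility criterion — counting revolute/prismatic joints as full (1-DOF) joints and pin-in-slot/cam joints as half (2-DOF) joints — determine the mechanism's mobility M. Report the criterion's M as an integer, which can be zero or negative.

link 0 = ground. State L|J1|J2 = 1|0|0
+link1  2|0|0
+link2  3|0|0
C(1,0) f=2→J2  3|0|1
+link3  4|0|1
+link4  5|0|1
R(0,4) f=1→J1  5|1|1
+link5  6|1|1
C(2,3) f=2→J2  6|1|2
+link6  7|1|2
R(2,1) f=1→J1  7|2|2
+link7  8|2|2
P(7,6) f=1→J1  8|3|2
PS(6,4) f=2→J2  8|3|3
C(2,5) f=2→J2  8|3|4
+link8  9|3|4
C(8,0) f=2→J2  9|3|5
R(8,7) f=1→J1  9|4|5
+link9  10|4|5
PS(1,9) f=2→J2  10|4|6
P(3,9) f=1→J1  10|5|6
PS(2,6) f=2→J2  10|5|7
M = 3(10−1)−2·5−7 = 27−10−7 = 10

M = 10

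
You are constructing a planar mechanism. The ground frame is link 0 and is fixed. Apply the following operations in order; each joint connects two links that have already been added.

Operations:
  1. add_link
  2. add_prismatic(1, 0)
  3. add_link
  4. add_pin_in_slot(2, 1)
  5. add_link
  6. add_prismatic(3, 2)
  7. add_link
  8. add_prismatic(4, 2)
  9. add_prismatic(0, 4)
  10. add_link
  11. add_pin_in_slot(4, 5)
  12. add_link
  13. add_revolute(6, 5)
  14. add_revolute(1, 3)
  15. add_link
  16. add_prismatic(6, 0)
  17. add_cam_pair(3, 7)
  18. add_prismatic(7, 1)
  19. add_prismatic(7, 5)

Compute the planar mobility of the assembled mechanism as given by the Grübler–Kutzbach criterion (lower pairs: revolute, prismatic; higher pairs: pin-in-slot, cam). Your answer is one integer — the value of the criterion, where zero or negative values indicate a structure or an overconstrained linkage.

M = 0

ground; <1,0,0>
#1 <2,0,0>
P:1↔0 J1 <2,1,0>
#2 <3,1,0>
PS:2↔1 J2 <3,1,1>
#3 <4,1,1>
P:3↔2 J1 <4,2,1>
#4 <5,2,1>
P:4↔2 J1 <5,3,1>
P:0↔4 J1 <5,4,1>
#5 <6,4,1>
PS:4↔5 J2 <6,4,2>
#6 <7,4,2>
R:6↔5 J1 <7,5,2>
R:1↔3 J1 <7,6,2>
#7 <8,6,2>
P:6↔0 J1 <8,7,2>
C:3↔7 J2 <8,7,3>
P:7↔1 J1 <8,8,3>
P:7↔5 J1 <8,9,3>
3×7 − 2×9 − 1×3 = 0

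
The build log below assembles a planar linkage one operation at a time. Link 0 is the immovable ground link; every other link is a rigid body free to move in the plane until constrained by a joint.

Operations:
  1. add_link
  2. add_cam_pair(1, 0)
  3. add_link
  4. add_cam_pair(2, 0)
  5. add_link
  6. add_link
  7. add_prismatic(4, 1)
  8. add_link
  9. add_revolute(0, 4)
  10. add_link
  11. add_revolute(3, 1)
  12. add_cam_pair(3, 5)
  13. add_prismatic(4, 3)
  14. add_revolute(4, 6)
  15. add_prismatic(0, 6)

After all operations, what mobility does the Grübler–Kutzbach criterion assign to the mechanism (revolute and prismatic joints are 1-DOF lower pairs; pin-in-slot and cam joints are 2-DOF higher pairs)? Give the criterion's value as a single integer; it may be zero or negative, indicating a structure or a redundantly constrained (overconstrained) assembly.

ground; <1,0,0>
#1 <2,0,0>
C:1↔0 J2 <2,0,1>
#2 <3,0,1>
C:2↔0 J2 <3,0,2>
#3 <4,0,2>
#4 <5,0,2>
P:4↔1 J1 <5,1,2>
#5 <6,1,2>
R:0↔4 J1 <6,2,2>
#6 <7,2,2>
R:3↔1 J1 <7,3,2>
C:3↔5 J2 <7,3,3>
P:4↔3 J1 <7,4,3>
R:4↔6 J1 <7,5,3>
P:0↔6 J1 <7,6,3>
3×6 − 2×6 − 1×3 = 3

M = 3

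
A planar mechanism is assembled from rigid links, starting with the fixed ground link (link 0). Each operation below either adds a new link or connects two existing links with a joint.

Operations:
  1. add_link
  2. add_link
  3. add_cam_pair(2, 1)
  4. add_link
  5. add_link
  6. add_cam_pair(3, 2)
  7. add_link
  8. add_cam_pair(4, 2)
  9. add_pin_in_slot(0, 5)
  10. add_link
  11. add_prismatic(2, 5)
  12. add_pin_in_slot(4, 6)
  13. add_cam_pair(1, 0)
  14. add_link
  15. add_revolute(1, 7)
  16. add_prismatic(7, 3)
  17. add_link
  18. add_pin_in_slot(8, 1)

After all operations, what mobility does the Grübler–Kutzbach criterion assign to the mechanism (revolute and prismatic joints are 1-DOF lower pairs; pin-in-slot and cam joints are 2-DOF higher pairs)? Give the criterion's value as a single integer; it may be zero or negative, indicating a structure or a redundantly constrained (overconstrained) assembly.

[1;0;0] (link 0 is ground)
L+ [2;0;0]
L+ [3;0;0]
C(2,1)∈J2 [3;0;1]
L+ [4;0;1]
L+ [5;0;1]
C(3,2)∈J2 [5;0;2]
L+ [6;0;2]
C(4,2)∈J2 [6;0;3]
PS(0,5)∈J2 [6;0;4]
L+ [7;0;4]
P(2,5)∈J1 [7;1;4]
PS(4,6)∈J2 [7;1;5]
C(1,0)∈J2 [7;1;6]
L+ [8;1;6]
R(1,7)∈J1 [8;2;6]
P(7,3)∈J1 [8;3;6]
L+ [9;3;6]
PS(8,1)∈J2 [9;3;7]
mobility = 24 − 6 − 7 = 11

M = 11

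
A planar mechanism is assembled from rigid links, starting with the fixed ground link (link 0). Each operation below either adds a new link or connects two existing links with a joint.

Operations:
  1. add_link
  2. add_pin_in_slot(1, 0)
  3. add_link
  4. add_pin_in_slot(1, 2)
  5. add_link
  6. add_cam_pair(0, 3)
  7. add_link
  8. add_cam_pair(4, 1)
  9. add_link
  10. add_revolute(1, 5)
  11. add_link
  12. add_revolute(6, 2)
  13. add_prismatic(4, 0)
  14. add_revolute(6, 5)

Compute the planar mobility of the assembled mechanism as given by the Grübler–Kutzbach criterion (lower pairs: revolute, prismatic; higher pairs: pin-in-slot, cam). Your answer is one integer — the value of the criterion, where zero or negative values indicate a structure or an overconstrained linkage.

ground; <1,0,0>
#1 <2,0,0>
PS:1↔0 J2 <2,0,1>
#2 <3,0,1>
PS:1↔2 J2 <3,0,2>
#3 <4,0,2>
C:0↔3 J2 <4,0,3>
#4 <5,0,3>
C:4↔1 J2 <5,0,4>
#5 <6,0,4>
R:1↔5 J1 <6,1,4>
#6 <7,1,4>
R:6↔2 J1 <7,2,4>
P:4↔0 J1 <7,3,4>
R:6↔5 J1 <7,4,4>
3×6 − 2×4 − 1×4 = 6

M = 6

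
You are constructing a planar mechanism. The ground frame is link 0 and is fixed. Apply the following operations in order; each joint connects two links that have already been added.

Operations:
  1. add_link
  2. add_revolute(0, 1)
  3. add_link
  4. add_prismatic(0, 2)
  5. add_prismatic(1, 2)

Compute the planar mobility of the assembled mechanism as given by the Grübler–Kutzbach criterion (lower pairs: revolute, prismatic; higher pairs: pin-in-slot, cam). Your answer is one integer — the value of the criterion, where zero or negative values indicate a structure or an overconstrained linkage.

L=1 J1=0 J2=0
add link → L=2 J1=0 J2=0
R@0,1 dof=1 J1 → L=2 J1=1 J2=0
add link → L=3 J1=1 J2=0
P@0,2 dof=1 J1 → L=3 J1=2 J2=0
P@1,2 dof=1 J1 → L=3 J1=3 J2=0
M=3(L−1)−2J1−J2=3·2−2·3−0=0

M = 0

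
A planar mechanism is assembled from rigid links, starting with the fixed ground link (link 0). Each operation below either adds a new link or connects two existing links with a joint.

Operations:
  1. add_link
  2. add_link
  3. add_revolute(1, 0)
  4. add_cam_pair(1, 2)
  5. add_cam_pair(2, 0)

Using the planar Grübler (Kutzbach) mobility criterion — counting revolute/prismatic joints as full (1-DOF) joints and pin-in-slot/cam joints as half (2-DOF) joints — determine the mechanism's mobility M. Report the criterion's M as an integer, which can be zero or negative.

M = 2

[1;0;0] (link 0 is ground)
L+ [2;0;0]
L+ [3;0;0]
R(1,0)∈J1 [3;1;0]
C(1,2)∈J2 [3;1;1]
C(2,0)∈J2 [3;1;2]
mobility = 6 − 2 − 2 = 2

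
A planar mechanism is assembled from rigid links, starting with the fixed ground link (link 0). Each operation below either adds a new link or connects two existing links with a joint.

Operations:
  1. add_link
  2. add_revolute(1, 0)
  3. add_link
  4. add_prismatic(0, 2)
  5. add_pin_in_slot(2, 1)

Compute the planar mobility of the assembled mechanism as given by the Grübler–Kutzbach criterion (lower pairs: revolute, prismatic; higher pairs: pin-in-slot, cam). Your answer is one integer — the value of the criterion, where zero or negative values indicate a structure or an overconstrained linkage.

L=1 J1=0 J2=0
add link → L=2 J1=0 J2=0
R@1,0 dof=1 J1 → L=2 J1=1 J2=0
add link → L=3 J1=1 J2=0
P@0,2 dof=1 J1 → L=3 J1=2 J2=0
PS@2,1 dof=2 J2 → L=3 J1=2 J2=1
M=3(L−1)−2J1−J2=3·2−2·2−1=1

M = 1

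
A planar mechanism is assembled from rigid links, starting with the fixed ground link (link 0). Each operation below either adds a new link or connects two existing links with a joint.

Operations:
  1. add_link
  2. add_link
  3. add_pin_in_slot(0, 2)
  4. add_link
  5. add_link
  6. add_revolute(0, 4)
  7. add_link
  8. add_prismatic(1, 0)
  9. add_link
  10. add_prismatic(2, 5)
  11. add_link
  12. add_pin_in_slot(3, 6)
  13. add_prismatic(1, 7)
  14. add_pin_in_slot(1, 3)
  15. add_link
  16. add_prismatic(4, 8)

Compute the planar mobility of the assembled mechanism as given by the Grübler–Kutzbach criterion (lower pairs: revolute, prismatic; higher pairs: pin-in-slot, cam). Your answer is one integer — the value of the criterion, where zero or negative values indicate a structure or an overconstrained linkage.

L=1 J1=0 J2=0
add link → L=2 J1=0 J2=0
add link → L=3 J1=0 J2=0
PS@0,2 dof=2 J2 → L=3 J1=0 J2=1
add link → L=4 J1=0 J2=1
add link → L=5 J1=0 J2=1
R@0,4 dof=1 J1 → L=5 J1=1 J2=1
add link → L=6 J1=1 J2=1
P@1,0 dof=1 J1 → L=6 J1=2 J2=1
add link → L=7 J1=2 J2=1
P@2,5 dof=1 J1 → L=7 J1=3 J2=1
add link → L=8 J1=3 J2=1
PS@3,6 dof=2 J2 → L=8 J1=3 J2=2
P@1,7 dof=1 J1 → L=8 J1=4 J2=2
PS@1,3 dof=2 J2 → L=8 J1=4 J2=3
add link → L=9 J1=4 J2=3
P@4,8 dof=1 J1 → L=9 J1=5 J2=3
M=3(L−1)−2J1−J2=3·8−2·5−3=11

M = 11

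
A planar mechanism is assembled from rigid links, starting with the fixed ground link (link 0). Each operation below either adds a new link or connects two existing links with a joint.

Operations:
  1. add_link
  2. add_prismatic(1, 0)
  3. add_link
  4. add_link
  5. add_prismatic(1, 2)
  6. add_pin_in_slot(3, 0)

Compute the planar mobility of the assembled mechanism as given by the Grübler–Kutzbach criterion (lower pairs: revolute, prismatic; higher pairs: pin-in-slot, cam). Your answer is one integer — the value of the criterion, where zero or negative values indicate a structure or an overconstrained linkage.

[1;0;0] (link 0 is ground)
L+ [2;0;0]
P(1,0)∈J1 [2;1;0]
L+ [3;1;0]
L+ [4;1;0]
P(1,2)∈J1 [4;2;0]
PS(3,0)∈J2 [4;2;1]
mobility = 9 − 4 − 1 = 4

M = 4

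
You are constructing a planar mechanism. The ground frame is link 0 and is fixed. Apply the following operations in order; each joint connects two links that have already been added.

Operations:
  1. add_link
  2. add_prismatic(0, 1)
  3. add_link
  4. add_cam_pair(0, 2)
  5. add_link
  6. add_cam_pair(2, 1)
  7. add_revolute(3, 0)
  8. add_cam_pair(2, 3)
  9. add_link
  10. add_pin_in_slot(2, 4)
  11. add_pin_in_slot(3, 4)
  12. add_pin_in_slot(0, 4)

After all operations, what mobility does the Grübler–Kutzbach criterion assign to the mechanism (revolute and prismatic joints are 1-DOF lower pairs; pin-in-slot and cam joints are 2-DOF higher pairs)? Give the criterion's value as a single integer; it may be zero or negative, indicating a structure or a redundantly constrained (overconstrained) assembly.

M = 2

[1;0;0] (link 0 is ground)
L+ [2;0;0]
P(0,1)∈J1 [2;1;0]
L+ [3;1;0]
C(0,2)∈J2 [3;1;1]
L+ [4;1;1]
C(2,1)∈J2 [4;1;2]
R(3,0)∈J1 [4;2;2]
C(2,3)∈J2 [4;2;3]
L+ [5;2;3]
PS(2,4)∈J2 [5;2;4]
PS(3,4)∈J2 [5;2;5]
PS(0,4)∈J2 [5;2;6]
mobility = 12 − 4 − 6 = 2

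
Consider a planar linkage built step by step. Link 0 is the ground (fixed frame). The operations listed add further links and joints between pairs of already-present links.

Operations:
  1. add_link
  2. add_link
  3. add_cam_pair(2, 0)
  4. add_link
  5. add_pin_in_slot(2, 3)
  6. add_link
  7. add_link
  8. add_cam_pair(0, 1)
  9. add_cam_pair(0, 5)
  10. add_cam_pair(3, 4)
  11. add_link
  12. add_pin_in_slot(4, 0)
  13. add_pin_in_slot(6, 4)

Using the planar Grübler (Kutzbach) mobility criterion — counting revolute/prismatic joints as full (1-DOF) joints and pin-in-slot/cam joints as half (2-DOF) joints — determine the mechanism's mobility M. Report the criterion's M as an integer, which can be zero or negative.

M = 11

link 0 = ground. State L|J1|J2 = 1|0|0
+link1  2|0|0
+link2  3|0|0
C(2,0) f=2→J2  3|0|1
+link3  4|0|1
PS(2,3) f=2→J2  4|0|2
+link4  5|0|2
+link5  6|0|2
C(0,1) f=2→J2  6|0|3
C(0,5) f=2→J2  6|0|4
C(3,4) f=2→J2  6|0|5
+link6  7|0|5
PS(4,0) f=2→J2  7|0|6
PS(6,4) f=2→J2  7|0|7
M = 3(7−1)−2·0−7 = 18−0−7 = 11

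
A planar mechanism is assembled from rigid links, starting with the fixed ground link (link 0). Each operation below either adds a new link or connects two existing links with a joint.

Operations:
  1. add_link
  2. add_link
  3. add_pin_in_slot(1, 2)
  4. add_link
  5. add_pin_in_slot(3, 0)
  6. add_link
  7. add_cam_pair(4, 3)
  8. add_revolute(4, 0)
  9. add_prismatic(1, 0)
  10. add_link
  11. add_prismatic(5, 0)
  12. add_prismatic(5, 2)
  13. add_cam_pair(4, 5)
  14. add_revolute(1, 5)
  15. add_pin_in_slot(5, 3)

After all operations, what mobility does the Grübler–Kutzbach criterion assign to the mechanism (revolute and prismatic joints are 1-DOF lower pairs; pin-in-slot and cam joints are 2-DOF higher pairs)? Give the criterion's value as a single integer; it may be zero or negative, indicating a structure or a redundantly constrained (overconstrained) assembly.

ground; <1,0,0>
#1 <2,0,0>
#2 <3,0,0>
PS:1↔2 J2 <3,0,1>
#3 <4,0,1>
PS:3↔0 J2 <4,0,2>
#4 <5,0,2>
C:4↔3 J2 <5,0,3>
R:4↔0 J1 <5,1,3>
P:1↔0 J1 <5,2,3>
#5 <6,2,3>
P:5↔0 J1 <6,3,3>
P:5↔2 J1 <6,4,3>
C:4↔5 J2 <6,4,4>
R:1↔5 J1 <6,5,4>
PS:5↔3 J2 <6,5,5>
3×5 − 2×5 − 1×5 = 0

M = 0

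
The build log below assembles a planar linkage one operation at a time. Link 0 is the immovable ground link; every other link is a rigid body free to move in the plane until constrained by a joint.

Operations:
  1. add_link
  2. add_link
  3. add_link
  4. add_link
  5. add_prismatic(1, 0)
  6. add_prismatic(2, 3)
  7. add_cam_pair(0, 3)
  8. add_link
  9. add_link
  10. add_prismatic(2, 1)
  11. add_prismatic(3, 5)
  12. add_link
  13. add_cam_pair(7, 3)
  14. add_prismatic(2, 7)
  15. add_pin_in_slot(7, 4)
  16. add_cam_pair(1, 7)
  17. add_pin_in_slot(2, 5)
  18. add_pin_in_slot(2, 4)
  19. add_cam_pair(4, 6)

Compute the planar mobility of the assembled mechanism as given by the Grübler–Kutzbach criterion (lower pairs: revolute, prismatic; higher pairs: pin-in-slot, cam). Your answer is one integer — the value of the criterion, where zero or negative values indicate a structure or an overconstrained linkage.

M = 4

link 0 = ground. State L|J1|J2 = 1|0|0
+link1  2|0|0
+link2  3|0|0
+link3  4|0|0
+link4  5|0|0
P(1,0) f=1→J1  5|1|0
P(2,3) f=1→J1  5|2|0
C(0,3) f=2→J2  5|2|1
+link5  6|2|1
+link6  7|2|1
P(2,1) f=1→J1  7|3|1
P(3,5) f=1→J1  7|4|1
+link7  8|4|1
C(7,3) f=2→J2  8|4|2
P(2,7) f=1→J1  8|5|2
PS(7,4) f=2→J2  8|5|3
C(1,7) f=2→J2  8|5|4
PS(2,5) f=2→J2  8|5|5
PS(2,4) f=2→J2  8|5|6
C(4,6) f=2→J2  8|5|7
M = 3(8−1)−2·5−7 = 21−10−7 = 4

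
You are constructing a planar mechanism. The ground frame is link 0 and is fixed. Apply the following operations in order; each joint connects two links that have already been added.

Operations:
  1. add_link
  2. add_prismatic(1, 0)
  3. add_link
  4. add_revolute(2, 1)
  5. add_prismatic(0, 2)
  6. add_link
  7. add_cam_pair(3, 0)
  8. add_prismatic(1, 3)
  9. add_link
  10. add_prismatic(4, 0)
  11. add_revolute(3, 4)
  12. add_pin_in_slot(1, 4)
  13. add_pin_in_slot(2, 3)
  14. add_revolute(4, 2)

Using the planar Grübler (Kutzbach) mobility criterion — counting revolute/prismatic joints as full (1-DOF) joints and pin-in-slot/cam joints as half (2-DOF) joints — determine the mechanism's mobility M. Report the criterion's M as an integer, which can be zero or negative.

link 0 = ground. State L|J1|J2 = 1|0|0
+link1  2|0|0
P(1,0) f=1→J1  2|1|0
+link2  3|1|0
R(2,1) f=1→J1  3|2|0
P(0,2) f=1→J1  3|3|0
+link3  4|3|0
C(3,0) f=2→J2  4|3|1
P(1,3) f=1→J1  4|4|1
+link4  5|4|1
P(4,0) f=1→J1  5|5|1
R(3,4) f=1→J1  5|6|1
PS(1,4) f=2→J2  5|6|2
PS(2,3) f=2→J2  5|6|3
R(4,2) f=1→J1  5|7|3
M = 3(5−1)−2·7−3 = 12−14−3 = -5

M = -5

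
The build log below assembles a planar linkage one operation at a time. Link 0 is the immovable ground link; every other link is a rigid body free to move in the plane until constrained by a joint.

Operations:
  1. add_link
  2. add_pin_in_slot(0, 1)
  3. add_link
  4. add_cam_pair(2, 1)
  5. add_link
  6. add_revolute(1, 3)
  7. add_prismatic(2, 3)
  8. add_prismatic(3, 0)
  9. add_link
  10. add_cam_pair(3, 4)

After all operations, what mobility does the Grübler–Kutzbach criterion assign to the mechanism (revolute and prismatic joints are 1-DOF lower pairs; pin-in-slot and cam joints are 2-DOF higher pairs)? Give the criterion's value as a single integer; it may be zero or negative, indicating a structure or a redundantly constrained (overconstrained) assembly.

(L,J1,J2)=(1,0,0); link0 fixed
link1: (2,0,0)
PS 0-1 [J2]: (2,0,1)
link2: (3,0,1)
C 2-1 [J2]: (3,0,2)
link3: (4,0,2)
R 1-3 [J1]: (4,1,2)
P 2-3 [J1]: (4,2,2)
P 3-0 [J1]: (4,3,2)
link4: (5,3,2)
C 3-4 [J2]: (5,3,3)
Grübler: 3·4 − 2·3 − 3 = 3

M = 3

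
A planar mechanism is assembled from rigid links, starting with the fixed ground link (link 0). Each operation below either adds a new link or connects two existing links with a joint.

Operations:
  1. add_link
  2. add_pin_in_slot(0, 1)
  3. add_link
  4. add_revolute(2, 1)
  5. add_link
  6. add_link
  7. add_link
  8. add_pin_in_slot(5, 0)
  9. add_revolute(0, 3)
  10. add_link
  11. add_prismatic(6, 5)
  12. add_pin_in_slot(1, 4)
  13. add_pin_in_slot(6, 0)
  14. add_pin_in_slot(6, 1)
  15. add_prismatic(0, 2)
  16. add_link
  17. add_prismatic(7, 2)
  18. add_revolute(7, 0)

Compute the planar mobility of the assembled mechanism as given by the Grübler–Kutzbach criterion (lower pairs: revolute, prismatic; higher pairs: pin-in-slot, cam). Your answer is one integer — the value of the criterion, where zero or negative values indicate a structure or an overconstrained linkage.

M = 4

ground; <1,0,0>
#1 <2,0,0>
PS:0↔1 J2 <2,0,1>
#2 <3,0,1>
R:2↔1 J1 <3,1,1>
#3 <4,1,1>
#4 <5,1,1>
#5 <6,1,1>
PS:5↔0 J2 <6,1,2>
R:0↔3 J1 <6,2,2>
#6 <7,2,2>
P:6↔5 J1 <7,3,2>
PS:1↔4 J2 <7,3,3>
PS:6↔0 J2 <7,3,4>
PS:6↔1 J2 <7,3,5>
P:0↔2 J1 <7,4,5>
#7 <8,4,5>
P:7↔2 J1 <8,5,5>
R:7↔0 J1 <8,6,5>
3×7 − 2×6 − 1×5 = 4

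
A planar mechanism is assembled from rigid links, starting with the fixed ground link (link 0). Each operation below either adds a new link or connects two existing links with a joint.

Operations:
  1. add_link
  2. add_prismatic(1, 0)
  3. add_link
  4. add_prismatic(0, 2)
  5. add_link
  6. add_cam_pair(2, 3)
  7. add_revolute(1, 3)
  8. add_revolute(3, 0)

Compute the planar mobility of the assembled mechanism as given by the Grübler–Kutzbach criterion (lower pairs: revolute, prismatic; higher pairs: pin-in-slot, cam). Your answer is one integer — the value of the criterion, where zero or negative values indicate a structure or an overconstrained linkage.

link 0 = ground. State L|J1|J2 = 1|0|0
+link1  2|0|0
P(1,0) f=1→J1  2|1|0
+link2  3|1|0
P(0,2) f=1→J1  3|2|0
+link3  4|2|0
C(2,3) f=2→J2  4|2|1
R(1,3) f=1→J1  4|3|1
R(3,0) f=1→J1  4|4|1
M = 3(4−1)−2·4−1 = 9−8−1 = 0

M = 0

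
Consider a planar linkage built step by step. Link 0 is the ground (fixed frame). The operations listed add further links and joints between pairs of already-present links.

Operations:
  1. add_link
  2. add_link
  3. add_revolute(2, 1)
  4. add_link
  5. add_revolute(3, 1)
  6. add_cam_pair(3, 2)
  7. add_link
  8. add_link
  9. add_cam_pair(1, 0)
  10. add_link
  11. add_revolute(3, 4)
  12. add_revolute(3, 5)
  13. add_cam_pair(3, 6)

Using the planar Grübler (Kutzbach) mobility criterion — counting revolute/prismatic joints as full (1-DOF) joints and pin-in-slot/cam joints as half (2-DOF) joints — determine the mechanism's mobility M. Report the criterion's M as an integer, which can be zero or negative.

(L,J1,J2)=(1,0,0); link0 fixed
link1: (2,0,0)
link2: (3,0,0)
R 2-1 [J1]: (3,1,0)
link3: (4,1,0)
R 3-1 [J1]: (4,2,0)
C 3-2 [J2]: (4,2,1)
link4: (5,2,1)
link5: (6,2,1)
C 1-0 [J2]: (6,2,2)
link6: (7,2,2)
R 3-4 [J1]: (7,3,2)
R 3-5 [J1]: (7,4,2)
C 3-6 [J2]: (7,4,3)
Grübler: 3·6 − 2·4 − 3 = 7

M = 7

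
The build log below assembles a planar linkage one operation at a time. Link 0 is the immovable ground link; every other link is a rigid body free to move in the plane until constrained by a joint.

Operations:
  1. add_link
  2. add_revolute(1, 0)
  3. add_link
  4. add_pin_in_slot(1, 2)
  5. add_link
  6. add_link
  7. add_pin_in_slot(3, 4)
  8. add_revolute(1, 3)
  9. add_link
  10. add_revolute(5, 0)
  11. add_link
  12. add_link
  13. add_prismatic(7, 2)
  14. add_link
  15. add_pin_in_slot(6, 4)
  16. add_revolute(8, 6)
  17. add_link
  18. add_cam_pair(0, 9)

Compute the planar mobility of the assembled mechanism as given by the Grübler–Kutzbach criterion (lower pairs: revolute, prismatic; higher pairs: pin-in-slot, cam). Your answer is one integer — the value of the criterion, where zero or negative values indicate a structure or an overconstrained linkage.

M = 13

[1;0;0] (link 0 is ground)
L+ [2;0;0]
R(1,0)∈J1 [2;1;0]
L+ [3;1;0]
PS(1,2)∈J2 [3;1;1]
L+ [4;1;1]
L+ [5;1;1]
PS(3,4)∈J2 [5;1;2]
R(1,3)∈J1 [5;2;2]
L+ [6;2;2]
R(5,0)∈J1 [6;3;2]
L+ [7;3;2]
L+ [8;3;2]
P(7,2)∈J1 [8;4;2]
L+ [9;4;2]
PS(6,4)∈J2 [9;4;3]
R(8,6)∈J1 [9;5;3]
L+ [10;5;3]
C(0,9)∈J2 [10;5;4]
mobility = 27 − 10 − 4 = 13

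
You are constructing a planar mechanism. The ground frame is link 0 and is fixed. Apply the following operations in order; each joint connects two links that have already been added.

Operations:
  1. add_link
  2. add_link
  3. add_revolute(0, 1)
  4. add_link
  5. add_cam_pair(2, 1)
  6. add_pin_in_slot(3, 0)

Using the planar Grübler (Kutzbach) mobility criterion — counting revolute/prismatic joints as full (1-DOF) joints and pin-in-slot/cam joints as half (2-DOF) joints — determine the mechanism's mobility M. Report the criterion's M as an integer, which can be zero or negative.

L=1 J1=0 J2=0
add link → L=2 J1=0 J2=0
add link → L=3 J1=0 J2=0
R@0,1 dof=1 J1 → L=3 J1=1 J2=0
add link → L=4 J1=1 J2=0
C@2,1 dof=2 J2 → L=4 J1=1 J2=1
PS@3,0 dof=2 J2 → L=4 J1=1 J2=2
M=3(L−1)−2J1−J2=3·3−2·1−2=5

M = 5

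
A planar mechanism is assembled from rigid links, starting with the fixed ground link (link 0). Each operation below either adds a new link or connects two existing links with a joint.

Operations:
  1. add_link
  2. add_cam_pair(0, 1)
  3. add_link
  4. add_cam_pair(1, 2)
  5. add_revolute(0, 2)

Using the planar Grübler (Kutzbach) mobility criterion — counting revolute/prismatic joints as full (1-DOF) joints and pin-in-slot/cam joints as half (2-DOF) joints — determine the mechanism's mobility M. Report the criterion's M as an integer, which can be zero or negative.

L=1 J1=0 J2=0
add link → L=2 J1=0 J2=0
C@0,1 dof=2 J2 → L=2 J1=0 J2=1
add link → L=3 J1=0 J2=1
C@1,2 dof=2 J2 → L=3 J1=0 J2=2
R@0,2 dof=1 J1 → L=3 J1=1 J2=2
M=3(L−1)−2J1−J2=3·2−2·1−2=2

M = 2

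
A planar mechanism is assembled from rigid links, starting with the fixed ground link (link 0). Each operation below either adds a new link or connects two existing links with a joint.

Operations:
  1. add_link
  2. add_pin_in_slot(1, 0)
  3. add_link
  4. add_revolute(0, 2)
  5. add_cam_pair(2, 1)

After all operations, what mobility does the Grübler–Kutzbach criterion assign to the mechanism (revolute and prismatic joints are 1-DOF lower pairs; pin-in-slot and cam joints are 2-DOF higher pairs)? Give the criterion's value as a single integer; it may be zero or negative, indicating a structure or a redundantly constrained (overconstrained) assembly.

M = 2

(L,J1,J2)=(1,0,0); link0 fixed
link1: (2,0,0)
PS 1-0 [J2]: (2,0,1)
link2: (3,0,1)
R 0-2 [J1]: (3,1,1)
C 2-1 [J2]: (3,1,2)
Grübler: 3·2 − 2·1 − 2 = 2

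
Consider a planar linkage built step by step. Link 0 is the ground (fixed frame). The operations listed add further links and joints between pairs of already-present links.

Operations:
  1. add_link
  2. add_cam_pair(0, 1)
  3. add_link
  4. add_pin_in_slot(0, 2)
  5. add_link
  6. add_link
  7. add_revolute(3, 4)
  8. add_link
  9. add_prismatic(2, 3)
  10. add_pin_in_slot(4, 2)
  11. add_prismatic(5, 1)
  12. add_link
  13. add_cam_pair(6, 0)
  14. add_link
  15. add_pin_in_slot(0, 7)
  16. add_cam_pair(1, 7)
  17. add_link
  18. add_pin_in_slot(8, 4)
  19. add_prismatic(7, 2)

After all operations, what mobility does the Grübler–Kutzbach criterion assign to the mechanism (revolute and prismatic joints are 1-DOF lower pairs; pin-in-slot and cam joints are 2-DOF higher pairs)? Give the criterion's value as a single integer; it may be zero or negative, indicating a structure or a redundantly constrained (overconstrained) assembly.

ground; <1,0,0>
#1 <2,0,0>
C:0↔1 J2 <2,0,1>
#2 <3,0,1>
PS:0↔2 J2 <3,0,2>
#3 <4,0,2>
#4 <5,0,2>
R:3↔4 J1 <5,1,2>
#5 <6,1,2>
P:2↔3 J1 <6,2,2>
PS:4↔2 J2 <6,2,3>
P:5↔1 J1 <6,3,3>
#6 <7,3,3>
C:6↔0 J2 <7,3,4>
#7 <8,3,4>
PS:0↔7 J2 <8,3,5>
C:1↔7 J2 <8,3,6>
#8 <9,3,6>
PS:8↔4 J2 <9,3,7>
P:7↔2 J1 <9,4,7>
3×8 − 2×4 − 1×7 = 9

M = 9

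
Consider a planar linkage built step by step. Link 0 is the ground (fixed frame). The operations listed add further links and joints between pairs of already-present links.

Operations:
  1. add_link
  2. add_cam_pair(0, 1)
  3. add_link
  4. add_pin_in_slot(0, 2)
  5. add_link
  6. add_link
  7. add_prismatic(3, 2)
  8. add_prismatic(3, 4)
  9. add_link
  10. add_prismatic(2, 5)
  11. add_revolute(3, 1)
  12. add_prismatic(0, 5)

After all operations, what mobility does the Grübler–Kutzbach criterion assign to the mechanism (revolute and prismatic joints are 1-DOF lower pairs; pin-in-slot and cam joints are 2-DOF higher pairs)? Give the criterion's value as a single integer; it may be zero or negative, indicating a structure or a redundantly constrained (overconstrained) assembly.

link 0 = ground. State L|J1|J2 = 1|0|0
+link1  2|0|0
C(0,1) f=2→J2  2|0|1
+link2  3|0|1
PS(0,2) f=2→J2  3|0|2
+link3  4|0|2
+link4  5|0|2
P(3,2) f=1→J1  5|1|2
P(3,4) f=1→J1  5|2|2
+link5  6|2|2
P(2,5) f=1→J1  6|3|2
R(3,1) f=1→J1  6|4|2
P(0,5) f=1→J1  6|5|2
M = 3(6−1)−2·5−2 = 15−10−2 = 3

M = 3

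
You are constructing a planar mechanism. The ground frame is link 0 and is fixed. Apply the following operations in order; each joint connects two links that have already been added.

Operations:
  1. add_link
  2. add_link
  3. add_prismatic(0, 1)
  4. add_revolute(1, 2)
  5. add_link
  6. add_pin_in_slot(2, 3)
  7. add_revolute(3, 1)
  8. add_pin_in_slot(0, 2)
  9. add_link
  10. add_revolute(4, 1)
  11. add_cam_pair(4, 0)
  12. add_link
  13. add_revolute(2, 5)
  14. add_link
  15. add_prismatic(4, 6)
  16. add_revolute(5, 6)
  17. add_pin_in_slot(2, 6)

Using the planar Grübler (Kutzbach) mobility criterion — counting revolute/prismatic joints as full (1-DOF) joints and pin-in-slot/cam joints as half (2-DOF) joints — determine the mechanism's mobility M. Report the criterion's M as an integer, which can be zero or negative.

M = 0

[1;0;0] (link 0 is ground)
L+ [2;0;0]
L+ [3;0;0]
P(0,1)∈J1 [3;1;0]
R(1,2)∈J1 [3;2;0]
L+ [4;2;0]
PS(2,3)∈J2 [4;2;1]
R(3,1)∈J1 [4;3;1]
PS(0,2)∈J2 [4;3;2]
L+ [5;3;2]
R(4,1)∈J1 [5;4;2]
C(4,0)∈J2 [5;4;3]
L+ [6;4;3]
R(2,5)∈J1 [6;5;3]
L+ [7;5;3]
P(4,6)∈J1 [7;6;3]
R(5,6)∈J1 [7;7;3]
PS(2,6)∈J2 [7;7;4]
mobility = 18 − 14 − 4 = 0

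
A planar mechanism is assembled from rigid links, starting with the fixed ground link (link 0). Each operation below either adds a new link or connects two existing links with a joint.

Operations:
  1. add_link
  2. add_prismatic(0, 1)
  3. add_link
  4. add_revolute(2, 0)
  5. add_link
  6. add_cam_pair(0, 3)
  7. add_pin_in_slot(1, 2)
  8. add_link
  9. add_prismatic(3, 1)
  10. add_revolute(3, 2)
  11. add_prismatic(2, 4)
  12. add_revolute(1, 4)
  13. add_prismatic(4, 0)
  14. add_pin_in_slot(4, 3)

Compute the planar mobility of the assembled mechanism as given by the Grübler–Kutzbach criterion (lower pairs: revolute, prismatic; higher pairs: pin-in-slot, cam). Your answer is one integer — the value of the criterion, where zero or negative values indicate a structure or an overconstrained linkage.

L=1 J1=0 J2=0
add link → L=2 J1=0 J2=0
P@0,1 dof=1 J1 → L=2 J1=1 J2=0
add link → L=3 J1=1 J2=0
R@2,0 dof=1 J1 → L=3 J1=2 J2=0
add link → L=4 J1=2 J2=0
C@0,3 dof=2 J2 → L=4 J1=2 J2=1
PS@1,2 dof=2 J2 → L=4 J1=2 J2=2
add link → L=5 J1=2 J2=2
P@3,1 dof=1 J1 → L=5 J1=3 J2=2
R@3,2 dof=1 J1 → L=5 J1=4 J2=2
P@2,4 dof=1 J1 → L=5 J1=5 J2=2
R@1,4 dof=1 J1 → L=5 J1=6 J2=2
P@4,0 dof=1 J1 → L=5 J1=7 J2=2
PS@4,3 dof=2 J2 → L=5 J1=7 J2=3
M=3(L−1)−2J1−J2=3·4−2·7−3=-5

M = -5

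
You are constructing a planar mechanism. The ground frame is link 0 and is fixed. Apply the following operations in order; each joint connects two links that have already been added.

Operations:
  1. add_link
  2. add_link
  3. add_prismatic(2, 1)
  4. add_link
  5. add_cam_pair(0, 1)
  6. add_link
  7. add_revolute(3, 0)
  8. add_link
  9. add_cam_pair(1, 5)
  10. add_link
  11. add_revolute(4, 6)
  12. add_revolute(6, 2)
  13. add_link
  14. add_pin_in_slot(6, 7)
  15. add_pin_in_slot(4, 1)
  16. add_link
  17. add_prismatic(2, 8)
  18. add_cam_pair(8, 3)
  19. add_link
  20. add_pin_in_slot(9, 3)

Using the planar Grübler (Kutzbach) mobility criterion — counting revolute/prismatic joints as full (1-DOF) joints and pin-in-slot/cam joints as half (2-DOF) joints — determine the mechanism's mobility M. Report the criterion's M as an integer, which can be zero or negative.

(L,J1,J2)=(1,0,0); link0 fixed
link1: (2,0,0)
link2: (3,0,0)
P 2-1 [J1]: (3,1,0)
link3: (4,1,0)
C 0-1 [J2]: (4,1,1)
link4: (5,1,1)
R 3-0 [J1]: (5,2,1)
link5: (6,2,1)
C 1-5 [J2]: (6,2,2)
link6: (7,2,2)
R 4-6 [J1]: (7,3,2)
R 6-2 [J1]: (7,4,2)
link7: (8,4,2)
PS 6-7 [J2]: (8,4,3)
PS 4-1 [J2]: (8,4,4)
link8: (9,4,4)
P 2-8 [J1]: (9,5,4)
C 8-3 [J2]: (9,5,5)
link9: (10,5,5)
PS 9-3 [J2]: (10,5,6)
Grübler: 3·9 − 2·5 − 6 = 11

M = 11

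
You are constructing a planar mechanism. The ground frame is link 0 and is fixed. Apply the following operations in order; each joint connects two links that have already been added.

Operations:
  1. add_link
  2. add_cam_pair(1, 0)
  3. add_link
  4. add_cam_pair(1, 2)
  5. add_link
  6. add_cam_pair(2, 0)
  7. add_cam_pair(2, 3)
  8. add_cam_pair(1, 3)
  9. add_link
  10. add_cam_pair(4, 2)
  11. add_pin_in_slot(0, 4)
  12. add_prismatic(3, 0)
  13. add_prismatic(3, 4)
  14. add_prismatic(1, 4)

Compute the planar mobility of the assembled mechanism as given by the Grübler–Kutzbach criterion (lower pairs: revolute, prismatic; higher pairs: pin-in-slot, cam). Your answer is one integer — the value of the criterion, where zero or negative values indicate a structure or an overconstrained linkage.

M = -1

link 0 = ground. State L|J1|J2 = 1|0|0
+link1  2|0|0
C(1,0) f=2→J2  2|0|1
+link2  3|0|1
C(1,2) f=2→J2  3|0|2
+link3  4|0|2
C(2,0) f=2→J2  4|0|3
C(2,3) f=2→J2  4|0|4
C(1,3) f=2→J2  4|0|5
+link4  5|0|5
C(4,2) f=2→J2  5|0|6
PS(0,4) f=2→J2  5|0|7
P(3,0) f=1→J1  5|1|7
P(3,4) f=1→J1  5|2|7
P(1,4) f=1→J1  5|3|7
M = 3(5−1)−2·3−7 = 12−6−7 = -1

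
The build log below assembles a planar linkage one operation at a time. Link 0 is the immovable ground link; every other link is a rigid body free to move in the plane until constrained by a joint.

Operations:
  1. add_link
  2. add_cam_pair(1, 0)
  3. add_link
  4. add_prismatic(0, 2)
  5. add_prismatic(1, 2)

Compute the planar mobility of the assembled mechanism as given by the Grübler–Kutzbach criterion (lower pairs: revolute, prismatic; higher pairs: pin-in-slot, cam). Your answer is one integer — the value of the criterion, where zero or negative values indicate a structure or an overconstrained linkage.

link 0 = ground. State L|J1|J2 = 1|0|0
+link1  2|0|0
C(1,0) f=2→J2  2|0|1
+link2  3|0|1
P(0,2) f=1→J1  3|1|1
P(1,2) f=1→J1  3|2|1
M = 3(3−1)−2·2−1 = 6−4−1 = 1

M = 1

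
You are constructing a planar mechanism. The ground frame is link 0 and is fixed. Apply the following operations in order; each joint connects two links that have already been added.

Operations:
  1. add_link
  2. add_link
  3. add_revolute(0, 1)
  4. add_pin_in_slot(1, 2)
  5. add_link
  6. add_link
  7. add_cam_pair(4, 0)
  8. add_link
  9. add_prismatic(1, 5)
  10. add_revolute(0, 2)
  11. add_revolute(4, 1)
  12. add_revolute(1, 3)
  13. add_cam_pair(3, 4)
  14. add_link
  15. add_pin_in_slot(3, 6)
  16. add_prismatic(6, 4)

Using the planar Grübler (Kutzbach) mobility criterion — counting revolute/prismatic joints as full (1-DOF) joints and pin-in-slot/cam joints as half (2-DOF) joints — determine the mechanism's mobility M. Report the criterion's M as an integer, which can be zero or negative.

[1;0;0] (link 0 is ground)
L+ [2;0;0]
L+ [3;0;0]
R(0,1)∈J1 [3;1;0]
PS(1,2)∈J2 [3;1;1]
L+ [4;1;1]
L+ [5;1;1]
C(4,0)∈J2 [5;1;2]
L+ [6;1;2]
P(1,5)∈J1 [6;2;2]
R(0,2)∈J1 [6;3;2]
R(4,1)∈J1 [6;4;2]
R(1,3)∈J1 [6;5;2]
C(3,4)∈J2 [6;5;3]
L+ [7;5;3]
PS(3,6)∈J2 [7;5;4]
P(6,4)∈J1 [7;6;4]
mobility = 18 − 12 − 4 = 2

M = 2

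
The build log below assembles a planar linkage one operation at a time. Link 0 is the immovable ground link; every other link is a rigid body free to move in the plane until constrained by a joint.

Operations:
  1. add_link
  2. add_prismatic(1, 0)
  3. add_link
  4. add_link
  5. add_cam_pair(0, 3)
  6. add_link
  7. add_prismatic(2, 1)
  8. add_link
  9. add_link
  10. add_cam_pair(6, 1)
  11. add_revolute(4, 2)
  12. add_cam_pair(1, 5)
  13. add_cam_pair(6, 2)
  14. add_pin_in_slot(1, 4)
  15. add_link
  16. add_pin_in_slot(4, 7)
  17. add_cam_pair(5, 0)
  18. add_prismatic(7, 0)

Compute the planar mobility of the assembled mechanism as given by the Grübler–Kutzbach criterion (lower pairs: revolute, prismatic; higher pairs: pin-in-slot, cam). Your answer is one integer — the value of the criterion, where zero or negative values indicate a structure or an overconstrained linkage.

M = 6

ground; <1,0,0>
#1 <2,0,0>
P:1↔0 J1 <2,1,0>
#2 <3,1,0>
#3 <4,1,0>
C:0↔3 J2 <4,1,1>
#4 <5,1,1>
P:2↔1 J1 <5,2,1>
#5 <6,2,1>
#6 <7,2,1>
C:6↔1 J2 <7,2,2>
R:4↔2 J1 <7,3,2>
C:1↔5 J2 <7,3,3>
C:6↔2 J2 <7,3,4>
PS:1↔4 J2 <7,3,5>
#7 <8,3,5>
PS:4↔7 J2 <8,3,6>
C:5↔0 J2 <8,3,7>
P:7↔0 J1 <8,4,7>
3×7 − 2×4 − 1×7 = 6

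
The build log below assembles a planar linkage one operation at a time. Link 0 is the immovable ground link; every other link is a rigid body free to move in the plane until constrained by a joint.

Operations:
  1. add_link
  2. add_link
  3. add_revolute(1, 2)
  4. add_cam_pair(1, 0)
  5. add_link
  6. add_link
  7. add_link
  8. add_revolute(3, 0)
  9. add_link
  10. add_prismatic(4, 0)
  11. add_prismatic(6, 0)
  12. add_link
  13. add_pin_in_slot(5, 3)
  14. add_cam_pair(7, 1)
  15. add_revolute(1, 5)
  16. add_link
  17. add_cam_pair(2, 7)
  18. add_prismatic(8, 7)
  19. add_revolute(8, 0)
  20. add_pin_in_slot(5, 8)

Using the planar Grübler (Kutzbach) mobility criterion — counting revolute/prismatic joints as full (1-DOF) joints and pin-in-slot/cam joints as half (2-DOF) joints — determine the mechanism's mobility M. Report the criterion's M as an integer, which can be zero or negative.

[1;0;0] (link 0 is ground)
L+ [2;0;0]
L+ [3;0;0]
R(1,2)∈J1 [3;1;0]
C(1,0)∈J2 [3;1;1]
L+ [4;1;1]
L+ [5;1;1]
L+ [6;1;1]
R(3,0)∈J1 [6;2;1]
L+ [7;2;1]
P(4,0)∈J1 [7;3;1]
P(6,0)∈J1 [7;4;1]
L+ [8;4;1]
PS(5,3)∈J2 [8;4;2]
C(7,1)∈J2 [8;4;3]
R(1,5)∈J1 [8;5;3]
L+ [9;5;3]
C(2,7)∈J2 [9;5;4]
P(8,7)∈J1 [9;6;4]
R(8,0)∈J1 [9;7;4]
PS(5,8)∈J2 [9;7;5]
mobility = 24 − 14 − 5 = 5

M = 5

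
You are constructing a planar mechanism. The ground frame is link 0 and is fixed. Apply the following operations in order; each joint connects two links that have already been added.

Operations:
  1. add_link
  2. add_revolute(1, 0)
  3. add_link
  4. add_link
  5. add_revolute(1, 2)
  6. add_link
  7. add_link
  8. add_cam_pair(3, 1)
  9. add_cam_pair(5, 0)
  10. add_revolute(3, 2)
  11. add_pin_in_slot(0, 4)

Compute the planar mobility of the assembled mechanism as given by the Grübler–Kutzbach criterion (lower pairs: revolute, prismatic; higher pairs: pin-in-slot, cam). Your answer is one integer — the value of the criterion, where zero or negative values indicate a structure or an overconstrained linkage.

M = 6

ground; <1,0,0>
#1 <2,0,0>
R:1↔0 J1 <2,1,0>
#2 <3,1,0>
#3 <4,1,0>
R:1↔2 J1 <4,2,0>
#4 <5,2,0>
#5 <6,2,0>
C:3↔1 J2 <6,2,1>
C:5↔0 J2 <6,2,2>
R:3↔2 J1 <6,3,2>
PS:0↔4 J2 <6,3,3>
3×5 − 2×3 − 1×3 = 6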